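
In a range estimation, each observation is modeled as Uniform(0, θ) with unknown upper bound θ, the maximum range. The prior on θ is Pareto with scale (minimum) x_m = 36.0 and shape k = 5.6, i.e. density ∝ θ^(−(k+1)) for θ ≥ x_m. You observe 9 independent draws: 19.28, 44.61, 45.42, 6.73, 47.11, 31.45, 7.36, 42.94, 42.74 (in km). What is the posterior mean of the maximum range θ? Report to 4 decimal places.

A Pareto(scale x_m, shape k) prior on the upper bound θ of Uniform(0, θ) is conjugate: posterior is Pareto(max(x_m, max xᵢ), k + n).
Sample maximum = 47.11; prior scale x_m = 36.0 → posterior scale = max = 47.11.
Posterior shape = 5.6 + 9 = 14.6.
E[θ|data] = k·x_m/(k−1) = 14.6·47.11/13.6 = 50.5740.

50.5740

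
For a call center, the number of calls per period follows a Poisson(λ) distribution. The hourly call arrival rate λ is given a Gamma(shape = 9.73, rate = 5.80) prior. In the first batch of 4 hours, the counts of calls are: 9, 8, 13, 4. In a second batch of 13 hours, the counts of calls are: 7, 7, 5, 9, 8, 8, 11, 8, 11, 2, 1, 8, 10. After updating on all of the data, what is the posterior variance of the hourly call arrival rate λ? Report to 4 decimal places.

0.2669

With a Gamma(shape α, rate β) prior, the Poisson likelihood is conjugate: the posterior is Gamma(α + ΣXᵢ, β + n).
Batch 1: sum of counts S = 34 over n = 4 hours.
After batch 1: Gamma(α+S, β+n) = Gamma(9.73+34, 5.80+4) = Gamma(43.73, 9.80).
Batch 2: sum of counts S = 95 over n = 13 hours.
After batch 2: Gamma(α+S, β+n) = Gamma(43.73+95, 9.80+13) = Gamma(138.73, 22.80).
Var = α/β² = 138.73/22.80² = 0.2669.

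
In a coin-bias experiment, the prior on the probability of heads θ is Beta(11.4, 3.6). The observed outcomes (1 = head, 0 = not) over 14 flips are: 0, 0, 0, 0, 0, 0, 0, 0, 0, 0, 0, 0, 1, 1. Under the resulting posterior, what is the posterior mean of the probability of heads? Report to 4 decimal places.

The Beta prior is conjugate to a Binomial/Bernoulli likelihood; the update adds successes to α and failures to β.
Posterior: Beta(α+k, β+n−k) = Beta(11.4+2, 3.6+12) = Beta(13.4, 15.6).
Posterior mean = α/(α+β) = 13.4/29.0 = 0.4621.

0.4621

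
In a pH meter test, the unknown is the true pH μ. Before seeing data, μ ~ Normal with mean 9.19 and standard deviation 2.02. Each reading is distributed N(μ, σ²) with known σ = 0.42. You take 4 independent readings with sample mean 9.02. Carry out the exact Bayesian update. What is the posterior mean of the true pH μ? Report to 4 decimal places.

9.0218

For Normal data with known variance σ², a Normal(μ₀, σ₀²) prior on μ is conjugate. Posterior precision = 1/σ₀² + n/σ²; posterior mean is the precision-weighted average of μ₀ and x̄.
n·x̄ = 4·9.02 = 36.08.
σ₀² = 2.02² = 4.0804, σ² = 0.42² = 0.1764; σ² + n·σ₀² = 0.1764 + 4·4.0804 = 16.498.
Posterior mean = (μ₀/σ₀² + n·x̄/σ²)/(1/σ₀² + n/σ²) = (σ²·μ₀ + σ₀²·n·x̄)/(σ² + n·σ₀²) = (0.1764·9.19 + 4.0804·36.08)/16.498 = 148.841948/16.498 = 9.0218.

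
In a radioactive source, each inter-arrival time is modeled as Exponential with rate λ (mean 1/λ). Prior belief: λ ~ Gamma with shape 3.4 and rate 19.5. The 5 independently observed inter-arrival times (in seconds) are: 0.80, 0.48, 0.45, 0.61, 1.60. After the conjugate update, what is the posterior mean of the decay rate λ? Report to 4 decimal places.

0.3584

With a Gamma(shape α, rate β) prior on the exponential rate λ, the posterior after n observations with total T = Σxᵢ is Gamma(α+n, β+T).
Sum of observations T = 3.94 seconds; n = 5.
Posterior: Gamma(3.4+5, 19.5+3.94) = Gamma(8.4, 23.44).
Posterior mean of λ = α/β = 8.4/23.44 = 0.3584.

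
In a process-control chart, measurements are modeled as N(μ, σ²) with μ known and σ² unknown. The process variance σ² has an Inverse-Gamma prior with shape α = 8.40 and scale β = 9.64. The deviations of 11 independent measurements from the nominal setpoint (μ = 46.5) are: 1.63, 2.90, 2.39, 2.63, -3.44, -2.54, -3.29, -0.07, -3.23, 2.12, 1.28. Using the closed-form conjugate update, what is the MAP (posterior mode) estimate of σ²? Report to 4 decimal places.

With known mean μ and an Inverse-Gamma(α, β) prior on σ², the Normal likelihood is conjugate: posterior is Inv-Gamma(α + n/2, β + Σ(xᵢ−μ)²/2).
Σ(xᵢ−μ)² = (1.63)² + (2.90)² + (2.39)² + (2.63)² + (-3.44)² + (-2.54)² + (-3.29)² + (-0.07)² + (-3.23)² + (2.12)² + (1.28)² = 69.3758.
Posterior: Inv-Gamma(8.40 + 11/2, 9.64 + 69.3758/2) = Inv-Gamma(13.90, 44.32790).
Mode = β/(α+1) = 44.32790/14.90 = 2.9750.

2.9750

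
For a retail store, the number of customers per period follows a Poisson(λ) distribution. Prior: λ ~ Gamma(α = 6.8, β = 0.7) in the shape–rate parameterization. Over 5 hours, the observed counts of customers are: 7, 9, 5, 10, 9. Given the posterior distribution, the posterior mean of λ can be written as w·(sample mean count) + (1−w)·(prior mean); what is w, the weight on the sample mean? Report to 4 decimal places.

0.8772

With a Gamma(shape α, rate β) prior, the Poisson likelihood is conjugate: the posterior is Gamma(α + ΣXᵢ, β + n).
Posterior mean = (α₀+S)/(β₀+n) = [n/(β₀+n)]·(S/n) + [β₀/(β₀+n)]·(α₀/β₀), so only n and β₀ enter the weight.
Weight on data w = n/(β₀+n) = 5/(0.7+5) = 5/5.7 = 0.8772.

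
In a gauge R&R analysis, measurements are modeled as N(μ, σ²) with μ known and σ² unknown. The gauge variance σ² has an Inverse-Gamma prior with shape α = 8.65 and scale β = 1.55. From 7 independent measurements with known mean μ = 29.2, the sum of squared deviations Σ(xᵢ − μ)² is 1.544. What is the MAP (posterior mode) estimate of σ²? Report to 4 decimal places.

0.1766

With known mean μ and an Inverse-Gamma(α, β) prior on σ², the Normal likelihood is conjugate: posterior is Inv-Gamma(α + n/2, β + Σ(xᵢ−μ)²/2).
Posterior: Inv-Gamma(8.65 + 7/2, 1.55 + 1.544/2) = Inv-Gamma(12.15, 2.3220).
Mode = β/(α+1) = 2.3220/13.15 = 0.1766.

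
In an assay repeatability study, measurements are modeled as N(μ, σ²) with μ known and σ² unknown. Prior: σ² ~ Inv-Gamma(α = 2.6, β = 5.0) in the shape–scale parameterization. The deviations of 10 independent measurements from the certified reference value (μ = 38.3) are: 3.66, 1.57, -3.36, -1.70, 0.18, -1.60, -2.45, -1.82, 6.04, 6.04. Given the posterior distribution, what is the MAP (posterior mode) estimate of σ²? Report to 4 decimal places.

With known mean μ and an Inverse-Gamma(α, β) prior on σ², the Normal likelihood is conjugate: posterior is Inv-Gamma(α + n/2, β + Σ(xᵢ−μ)²/2).
Σ(xᵢ−μ)² = (3.66)² + (1.57)² + (-3.36)² + (-1.70)² + (0.18)² + (-1.60)² + (-2.45)² + (-1.82)² + (6.04)² + (6.04)² = 114.9106.
Posterior: Inv-Gamma(2.6 + 10/2, 5.0 + 114.9106/2) = Inv-Gamma(7.60, 62.45530).
Mode = β/(α+1) = 62.45530/8.60 = 7.2622.

7.2622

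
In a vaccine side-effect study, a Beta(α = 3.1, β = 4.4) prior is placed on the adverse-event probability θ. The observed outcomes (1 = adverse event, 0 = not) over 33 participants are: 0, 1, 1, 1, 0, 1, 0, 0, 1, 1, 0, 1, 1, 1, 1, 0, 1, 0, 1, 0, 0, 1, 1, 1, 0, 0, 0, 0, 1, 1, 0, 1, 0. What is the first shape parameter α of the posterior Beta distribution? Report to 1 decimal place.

21.1

The Beta prior is conjugate to a Binomial/Bernoulli likelihood; the update adds successes to α and failures to β.
Posterior: Beta(α+k, β+n−k) = Beta(3.1+18, 4.4+15) = Beta(21.1, 19.4).
Posterior α = 21.1.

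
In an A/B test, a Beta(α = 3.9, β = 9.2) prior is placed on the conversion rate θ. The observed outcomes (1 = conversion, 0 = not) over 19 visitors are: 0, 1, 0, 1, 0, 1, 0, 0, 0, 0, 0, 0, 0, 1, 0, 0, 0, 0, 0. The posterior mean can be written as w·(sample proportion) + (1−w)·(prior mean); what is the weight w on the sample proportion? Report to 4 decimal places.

0.5919

The Beta prior is conjugate to a Binomial/Bernoulli likelihood; the update adds successes to α and failures to β.
Posterior mean = (α₀+k)/(α₀+β₀+n) = [n/(α₀+β₀+n)]·(k/n) + [(α₀+β₀)/(α₀+β₀+n)]·α₀/(α₀+β₀), so only n and the prior enter the weight.
The weight on the data is w = n/(α₀+β₀+n) = 19/(3.9+9.2+19) = 19/32.1 = 0.5919.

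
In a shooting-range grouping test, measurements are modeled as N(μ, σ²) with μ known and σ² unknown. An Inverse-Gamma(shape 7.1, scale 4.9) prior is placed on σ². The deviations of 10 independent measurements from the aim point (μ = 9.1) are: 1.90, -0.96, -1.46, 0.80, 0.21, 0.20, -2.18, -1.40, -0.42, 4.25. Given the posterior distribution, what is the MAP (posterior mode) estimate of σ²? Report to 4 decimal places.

1.6083

With known mean μ and an Inverse-Gamma(α, β) prior on σ², the Normal likelihood is conjugate: posterior is Inv-Gamma(α + n/2, β + Σ(xᵢ−μ)²/2).
Σ(xᵢ−μ)² = (1.90)² + (-0.96)² + (-1.46)² + (0.80)² + (0.21)² + (0.20)² + (-2.18)² + (-1.40)² + (-0.42)² + (4.25)² = 32.3386.
Posterior: Inv-Gamma(7.1 + 10/2, 4.9 + 32.3386/2) = Inv-Gamma(12.10, 21.06930).
Mode = β/(α+1) = 21.06930/13.10 = 1.6083.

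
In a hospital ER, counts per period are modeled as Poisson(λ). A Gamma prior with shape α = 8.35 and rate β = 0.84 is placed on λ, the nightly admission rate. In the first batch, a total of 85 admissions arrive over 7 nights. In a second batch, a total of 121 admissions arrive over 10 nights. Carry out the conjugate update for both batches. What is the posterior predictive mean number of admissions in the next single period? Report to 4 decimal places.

With a Gamma(shape α, rate β) prior, the Poisson likelihood is conjugate: the posterior is Gamma(α + ΣXᵢ, β + n).
After batch 1: Gamma(α+S, β+n) = Gamma(8.35+85, 0.84+7) = Gamma(93.35, 7.84).
After batch 2: Gamma(α+S, β+n) = Gamma(93.35+121, 7.84+10) = Gamma(214.35, 17.84).
The predictive distribution for one future period is NegBinom with mean α/β = 12.0151.

12.0151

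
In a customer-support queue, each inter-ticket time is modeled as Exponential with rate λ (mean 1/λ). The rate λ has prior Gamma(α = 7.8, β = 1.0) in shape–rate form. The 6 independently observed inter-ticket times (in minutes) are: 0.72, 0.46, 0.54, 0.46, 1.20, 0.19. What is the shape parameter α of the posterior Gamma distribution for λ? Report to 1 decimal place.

With a Gamma(shape α, rate β) prior on the exponential rate λ, the posterior after n observations with total T = Σxᵢ is Gamma(α+n, β+T).
Sum of observations T = 3.57 minutes; n = 6.
Posterior: Gamma(7.8+6, 1.0+3.57) = Gamma(13.8, 4.57).
Posterior α = 13.8.

13.8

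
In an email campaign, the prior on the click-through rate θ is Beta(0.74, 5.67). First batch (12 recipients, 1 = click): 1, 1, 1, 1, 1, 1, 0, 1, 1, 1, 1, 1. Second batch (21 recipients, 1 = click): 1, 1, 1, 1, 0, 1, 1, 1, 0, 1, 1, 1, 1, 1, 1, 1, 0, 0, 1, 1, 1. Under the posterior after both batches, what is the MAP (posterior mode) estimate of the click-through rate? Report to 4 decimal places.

The Beta prior is conjugate to a Binomial/Bernoulli likelihood; the update adds successes to α and failures to β.
After batch 1: Beta(0.74+11, 5.67+1) = Beta(11.74, 6.67).
After batch 2: Beta(11.74+17, 6.67+4) = Beta(28.74, 10.67).
Mode of Beta(a,b) for a,b>1 is (a−1)/(a+b−2) = 27.74/37.41 = 0.7415.

0.7415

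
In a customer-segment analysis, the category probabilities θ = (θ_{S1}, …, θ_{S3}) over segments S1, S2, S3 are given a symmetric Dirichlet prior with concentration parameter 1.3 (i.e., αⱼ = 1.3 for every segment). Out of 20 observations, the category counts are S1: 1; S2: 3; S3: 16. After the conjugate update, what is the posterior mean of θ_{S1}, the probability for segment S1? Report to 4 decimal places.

The Dirichlet prior is conjugate to the Multinomial likelihood: each posterior αⱼ = prior αⱼ + observed count nⱼ.
Posterior concentration: (2.3, 4.3, 17.3), total = 23.9.
E[θ_{S1}|data] = α_{S1}/Σα = 2.3/23.9 = 0.0962.

0.0962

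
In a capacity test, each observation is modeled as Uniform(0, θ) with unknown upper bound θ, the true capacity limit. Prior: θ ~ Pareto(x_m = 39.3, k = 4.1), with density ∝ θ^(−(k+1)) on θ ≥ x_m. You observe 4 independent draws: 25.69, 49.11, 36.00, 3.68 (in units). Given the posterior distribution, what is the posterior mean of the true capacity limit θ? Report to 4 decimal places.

56.0269

A Pareto(scale x_m, shape k) prior on the upper bound θ of Uniform(0, θ) is conjugate: posterior is Pareto(max(x_m, max xᵢ), k + n).
Sample maximum = 49.11; prior scale x_m = 39.3 → posterior scale = max = 49.11.
Posterior shape = 4.1 + 4 = 8.1.
E[θ|data] = k·x_m/(k−1) = 8.1·49.11/7.1 = 56.0269.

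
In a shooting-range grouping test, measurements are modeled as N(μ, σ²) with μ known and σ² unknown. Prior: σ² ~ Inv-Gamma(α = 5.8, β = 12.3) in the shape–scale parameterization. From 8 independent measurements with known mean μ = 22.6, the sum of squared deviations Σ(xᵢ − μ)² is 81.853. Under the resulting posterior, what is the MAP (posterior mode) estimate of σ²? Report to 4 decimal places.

With known mean μ and an Inverse-Gamma(α, β) prior on σ², the Normal likelihood is conjugate: posterior is Inv-Gamma(α + n/2, β + Σ(xᵢ−μ)²/2).
Posterior: Inv-Gamma(5.8 + 8/2, 12.3 + 81.853/2) = Inv-Gamma(9.80, 53.2265).
Mode = β/(α+1) = 53.2265/10.80 = 4.9284.

4.9284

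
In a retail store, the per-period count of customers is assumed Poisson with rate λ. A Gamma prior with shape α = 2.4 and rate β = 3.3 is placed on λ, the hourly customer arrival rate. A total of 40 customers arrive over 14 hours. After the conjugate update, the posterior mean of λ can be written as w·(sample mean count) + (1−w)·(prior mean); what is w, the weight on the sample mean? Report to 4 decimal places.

0.8092

With a Gamma(shape α, rate β) prior, the Poisson likelihood is conjugate: the posterior is Gamma(α + ΣXᵢ, β + n).
Posterior mean = (α₀+S)/(β₀+n) = [n/(β₀+n)]·(S/n) + [β₀/(β₀+n)]·(α₀/β₀), so only n and β₀ enter the weight.
Weight on data w = n/(β₀+n) = 14/(3.3+14) = 14/17.3 = 0.8092.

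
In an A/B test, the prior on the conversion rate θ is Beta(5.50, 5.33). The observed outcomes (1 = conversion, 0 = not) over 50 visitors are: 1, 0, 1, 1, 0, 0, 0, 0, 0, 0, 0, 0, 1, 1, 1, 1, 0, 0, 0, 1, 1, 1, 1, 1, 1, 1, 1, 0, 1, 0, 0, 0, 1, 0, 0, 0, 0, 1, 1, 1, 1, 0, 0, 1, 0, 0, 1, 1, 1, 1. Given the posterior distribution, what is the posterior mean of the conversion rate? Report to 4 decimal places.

0.5178

The Beta prior is conjugate to a Binomial/Bernoulli likelihood; the update adds successes to α and failures to β.
Posterior: Beta(α+k, β+n−k) = Beta(5.50+26, 5.33+24) = Beta(31.50, 29.33).
Posterior mean = α/(α+β) = 31.50/60.83 = 0.5178.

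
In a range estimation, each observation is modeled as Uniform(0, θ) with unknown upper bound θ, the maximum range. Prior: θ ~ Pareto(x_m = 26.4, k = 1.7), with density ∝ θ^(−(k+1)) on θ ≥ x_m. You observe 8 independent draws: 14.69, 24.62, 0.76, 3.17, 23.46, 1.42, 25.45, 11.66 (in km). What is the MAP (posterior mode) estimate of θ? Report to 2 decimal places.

26.40

A Pareto(scale x_m, shape k) prior on the upper bound θ of Uniform(0, θ) is conjugate: posterior is Pareto(max(x_m, max xᵢ), k + n).
Sample maximum = 25.45; prior scale x_m = 26.4 → posterior scale = max = 26.40.
Posterior shape = 1.7 + 8 = 9.7.
The Pareto density is decreasing on [x_m, ∞), so the mode is x_m = 26.40.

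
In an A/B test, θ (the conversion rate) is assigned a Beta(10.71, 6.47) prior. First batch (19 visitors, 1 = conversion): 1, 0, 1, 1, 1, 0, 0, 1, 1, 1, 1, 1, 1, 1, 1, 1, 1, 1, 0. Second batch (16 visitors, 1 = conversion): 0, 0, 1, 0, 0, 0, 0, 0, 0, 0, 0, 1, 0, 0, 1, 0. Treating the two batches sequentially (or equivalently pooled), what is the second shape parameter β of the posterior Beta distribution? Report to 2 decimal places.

23.47

The Beta prior is conjugate to a Binomial/Bernoulli likelihood; the update adds successes to α and failures to β.
After batch 1: Beta(10.71+15, 6.47+4) = Beta(25.71, 10.47).
After batch 2: Beta(25.71+3, 10.47+13) = Beta(28.71, 23.47).
Posterior β = 23.47.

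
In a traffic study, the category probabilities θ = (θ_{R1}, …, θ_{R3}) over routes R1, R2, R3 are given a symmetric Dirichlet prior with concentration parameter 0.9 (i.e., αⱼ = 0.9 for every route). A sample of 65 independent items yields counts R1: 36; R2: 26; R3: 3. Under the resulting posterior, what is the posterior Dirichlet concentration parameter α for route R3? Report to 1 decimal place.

3.9

The Dirichlet prior is conjugate to the Multinomial likelihood: each posterior αⱼ = prior αⱼ + observed count nⱼ.
Posterior concentration: (36.9, 26.9, 3.9), total = 67.7.
α_{R3} = 0.9 + 3 = 3.9.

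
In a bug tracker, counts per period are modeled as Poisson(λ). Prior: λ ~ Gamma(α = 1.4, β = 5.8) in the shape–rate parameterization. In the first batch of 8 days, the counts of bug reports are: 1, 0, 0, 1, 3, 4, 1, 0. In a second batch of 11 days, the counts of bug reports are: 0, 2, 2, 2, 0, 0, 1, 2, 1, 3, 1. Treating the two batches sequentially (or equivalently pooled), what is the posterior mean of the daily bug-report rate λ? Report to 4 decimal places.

With a Gamma(shape α, rate β) prior, the Poisson likelihood is conjugate: the posterior is Gamma(α + ΣXᵢ, β + n).
Batch 1: sum of counts S = 10 over n = 8 days.
After batch 1: Gamma(α+S, β+n) = Gamma(1.4+10, 5.8+8) = Gamma(11.4, 13.8).
Batch 2: sum of counts S = 14 over n = 11 days.
After batch 2: Gamma(α+S, β+n) = Gamma(11.4+14, 13.8+11) = Gamma(25.4, 24.8).
Posterior mean = α/β = 25.4/24.8 = 1.0242.

1.0242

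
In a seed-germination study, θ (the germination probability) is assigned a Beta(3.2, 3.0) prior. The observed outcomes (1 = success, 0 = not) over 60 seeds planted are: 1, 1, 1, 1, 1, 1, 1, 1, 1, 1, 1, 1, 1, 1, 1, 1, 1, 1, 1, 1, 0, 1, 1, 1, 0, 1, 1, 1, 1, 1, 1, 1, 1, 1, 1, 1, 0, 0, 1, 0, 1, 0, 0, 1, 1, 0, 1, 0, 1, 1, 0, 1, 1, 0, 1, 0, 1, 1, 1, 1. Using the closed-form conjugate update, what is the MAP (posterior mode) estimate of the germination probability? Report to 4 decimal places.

0.7819

The Beta prior is conjugate to a Binomial/Bernoulli likelihood; the update adds successes to α and failures to β.
Posterior: Beta(α+k, β+n−k) = Beta(3.2+48, 3.0+12) = Beta(51.2, 15.0).
Mode of Beta(a,b) for a,b>1 is (a−1)/(a+b−2) = 50.2/64.2 = 0.7819.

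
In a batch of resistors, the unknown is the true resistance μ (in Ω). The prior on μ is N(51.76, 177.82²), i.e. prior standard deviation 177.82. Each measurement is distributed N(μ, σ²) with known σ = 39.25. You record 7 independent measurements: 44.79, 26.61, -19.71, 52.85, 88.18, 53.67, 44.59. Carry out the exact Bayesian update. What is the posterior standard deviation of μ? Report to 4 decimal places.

14.7837

For Normal data with known variance σ², a Normal(μ₀, σ₀²) prior on μ is conjugate. Posterior precision = 1/σ₀² + n/σ²; posterior mean is the precision-weighted average of μ₀ and x̄.
σ₀² = 177.82² = 31619.9524, σ² = 39.25² = 1540.5625; σ² + n·σ₀² = 1540.5625 + 7·31619.9524 = 222880.2293.
Posterior precision = 1/σ₀² + n/σ² = 1/31619.9524 + 7/1540.5625 = (σ² + n·σ₀²)/(σ₀²σ²) = 222880.2293/(31619.9524·1540.5625); posterior variance σₙ² = σ₀²σ²/(σ² + n·σ₀²) = 31619.9524·1540.5625/222880.2293 = 218.559148.
Posterior SD = √σₙ² = √(31619.9524·1540.5625/222880.2293) = 14.7837.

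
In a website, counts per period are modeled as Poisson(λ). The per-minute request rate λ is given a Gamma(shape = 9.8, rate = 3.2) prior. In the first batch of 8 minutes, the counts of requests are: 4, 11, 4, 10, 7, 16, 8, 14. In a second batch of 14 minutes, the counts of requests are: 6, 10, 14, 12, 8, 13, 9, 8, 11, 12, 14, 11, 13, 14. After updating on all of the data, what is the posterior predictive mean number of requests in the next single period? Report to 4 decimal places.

9.4762

With a Gamma(shape α, rate β) prior, the Poisson likelihood is conjugate: the posterior is Gamma(α + ΣXᵢ, β + n).
Batch 1: sum of counts S = 74 over n = 8 minutes.
After batch 1: Gamma(α+S, β+n) = Gamma(9.8+74, 3.2+8) = Gamma(83.8, 11.2).
Batch 2: sum of counts S = 155 over n = 14 minutes.
After batch 2: Gamma(α+S, β+n) = Gamma(83.8+155, 11.2+14) = Gamma(238.8, 25.2).
The predictive distribution for one future period is NegBinom with mean α/β = 9.4762.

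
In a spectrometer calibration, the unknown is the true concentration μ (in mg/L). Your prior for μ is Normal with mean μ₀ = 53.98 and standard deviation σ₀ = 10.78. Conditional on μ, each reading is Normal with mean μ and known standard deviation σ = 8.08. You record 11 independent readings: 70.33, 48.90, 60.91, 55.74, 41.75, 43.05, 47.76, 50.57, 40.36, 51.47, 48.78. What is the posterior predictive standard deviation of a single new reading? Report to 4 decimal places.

8.4222

For Normal data with known variance σ², a Normal(μ₀, σ₀²) prior on μ is conjugate. Posterior precision = 1/σ₀² + n/σ²; posterior mean is the precision-weighted average of μ₀ and x̄.
σ₀² = 10.78² = 116.2084, σ² = 8.08² = 65.2864; σ² + n·σ₀² = 65.2864 + 11·116.2084 = 1343.5788.
Posterior precision = 1/σ₀² + n/σ² = 1/116.2084 + 11/65.2864 = (σ² + n·σ₀²)/(σ₀²σ²) = 1343.5788/(116.2084·65.2864); posterior variance σₙ² = σ₀²σ²/(σ² + n·σ₀²) = 116.2084·65.2864/1343.5788 = 5.646731.
Predictive variance for one new observation = σₙ² + σ² = 116.2084·65.2864/1343.5788 + 65.2864 = σ²·(σ₀² + 1343.5788)/1343.5788 = 65.2864·1459.7872/1343.5788 = 70.933131; SD = √(65.2864·1459.7872/1343.5788) = 8.4222.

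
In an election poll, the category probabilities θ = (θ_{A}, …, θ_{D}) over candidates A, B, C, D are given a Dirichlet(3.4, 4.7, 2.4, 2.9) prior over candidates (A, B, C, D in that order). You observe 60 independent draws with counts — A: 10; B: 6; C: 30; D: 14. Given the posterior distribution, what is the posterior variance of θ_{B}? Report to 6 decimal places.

0.001674

The Dirichlet prior is conjugate to the Multinomial likelihood: each posterior αⱼ = prior αⱼ + observed count nⱼ.
Posterior concentration: (13.4, 10.7, 32.4, 16.9), total = 73.4.
Var[θ_j] = α_j(Σα−α_j)/((Σα)²(Σα+1)) = 10.7·62.7/(73.4²·74.4) = 0.001674.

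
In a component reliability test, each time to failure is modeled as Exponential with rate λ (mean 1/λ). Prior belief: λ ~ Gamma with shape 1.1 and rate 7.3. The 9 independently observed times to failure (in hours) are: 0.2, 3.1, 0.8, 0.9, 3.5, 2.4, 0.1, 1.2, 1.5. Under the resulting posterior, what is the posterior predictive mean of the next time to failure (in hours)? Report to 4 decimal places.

With a Gamma(shape α, rate β) prior on the exponential rate λ, the posterior after n observations with total T = Σxᵢ is Gamma(α+n, β+T).
Sum of observations T = 13.7 hours; n = 9.
Posterior: Gamma(1.1+9, 7.3+13.7) = Gamma(10.1, 21.0).
The predictive distribution for the next observation is Lomax; its mean is β/(α−1) = 21.0/9.1 = 2.3077.

2.3077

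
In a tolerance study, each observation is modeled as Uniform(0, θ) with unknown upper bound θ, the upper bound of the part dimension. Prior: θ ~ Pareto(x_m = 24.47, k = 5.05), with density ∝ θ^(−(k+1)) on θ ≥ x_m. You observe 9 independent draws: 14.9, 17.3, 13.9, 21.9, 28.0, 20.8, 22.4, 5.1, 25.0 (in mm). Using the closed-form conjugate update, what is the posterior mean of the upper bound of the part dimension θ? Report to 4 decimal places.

A Pareto(scale x_m, shape k) prior on the upper bound θ of Uniform(0, θ) is conjugate: posterior is Pareto(max(x_m, max xᵢ), k + n).
Sample maximum = 28.0; prior scale x_m = 24.47 → posterior scale = max = 28.00.
Posterior shape = 5.05 + 9 = 14.05.
E[θ|data] = k·x_m/(k−1) = 14.05·28.00/13.05 = 30.1456.

30.1456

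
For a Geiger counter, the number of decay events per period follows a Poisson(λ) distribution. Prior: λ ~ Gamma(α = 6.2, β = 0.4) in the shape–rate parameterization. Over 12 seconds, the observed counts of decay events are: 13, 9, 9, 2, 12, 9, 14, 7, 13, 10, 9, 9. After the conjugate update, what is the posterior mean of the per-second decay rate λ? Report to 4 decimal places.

With a Gamma(shape α, rate β) prior, the Poisson likelihood is conjugate: the posterior is Gamma(α + ΣXᵢ, β + n).
Sum of counts S = 116 over n = 12 seconds.
Posterior: Gamma(α+S, β+n) = Gamma(6.2+116, 0.4+12) = Gamma(122.2, 12.4).
Posterior mean = α/β = 122.2/12.4 = 9.8548.

9.8548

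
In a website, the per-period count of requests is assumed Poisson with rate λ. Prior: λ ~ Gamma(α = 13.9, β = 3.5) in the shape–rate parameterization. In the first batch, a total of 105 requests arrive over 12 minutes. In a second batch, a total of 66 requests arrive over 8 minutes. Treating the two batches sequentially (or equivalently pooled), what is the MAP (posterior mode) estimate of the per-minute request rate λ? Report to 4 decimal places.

With a Gamma(shape α, rate β) prior, the Poisson likelihood is conjugate: the posterior is Gamma(α + ΣXᵢ, β + n).
After batch 1: Gamma(α+S, β+n) = Gamma(13.9+105, 3.5+12) = Gamma(118.9, 15.5).
After batch 2: Gamma(α+S, β+n) = Gamma(118.9+66, 15.5+8) = Gamma(184.9, 23.5).
Mode of Gamma(α,β) for α≥1 is (α−1)/β = 183.9/23.5 = 7.8255.

7.8255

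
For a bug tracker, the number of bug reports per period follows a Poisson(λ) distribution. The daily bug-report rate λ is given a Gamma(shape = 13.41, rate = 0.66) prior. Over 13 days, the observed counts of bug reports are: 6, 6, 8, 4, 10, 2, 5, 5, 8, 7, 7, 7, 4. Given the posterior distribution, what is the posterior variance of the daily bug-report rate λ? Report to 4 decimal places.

0.4952

With a Gamma(shape α, rate β) prior, the Poisson likelihood is conjugate: the posterior is Gamma(α + ΣXᵢ, β + n).
Sum of counts S = 79 over n = 13 days.
Posterior: Gamma(α+S, β+n) = Gamma(13.41+79, 0.66+13) = Gamma(92.41, 13.66).
Var = α/β² = 92.41/13.66² = 0.4952.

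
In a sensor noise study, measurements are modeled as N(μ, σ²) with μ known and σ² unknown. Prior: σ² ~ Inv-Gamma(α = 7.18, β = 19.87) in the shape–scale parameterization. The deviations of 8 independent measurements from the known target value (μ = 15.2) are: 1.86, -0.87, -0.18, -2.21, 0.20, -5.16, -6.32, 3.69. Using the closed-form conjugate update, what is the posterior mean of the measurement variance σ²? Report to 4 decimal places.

With known mean μ and an Inverse-Gamma(α, β) prior on σ², the Normal likelihood is conjugate: posterior is Inv-Gamma(α + n/2, β + Σ(xᵢ−μ)²/2).
Σ(xᵢ−μ)² = (1.86)² + (-0.87)² + (-0.18)² + (-2.21)² + (0.20)² + (-5.16)² + (-6.32)² + (3.69)² = 89.3571.
Posterior: Inv-Gamma(7.18 + 8/2, 19.87 + 89.3571/2) = Inv-Gamma(11.18, 64.54855).
E[σ²|data] = β/(α−1) = 64.54855/10.18 = 6.3407.

6.3407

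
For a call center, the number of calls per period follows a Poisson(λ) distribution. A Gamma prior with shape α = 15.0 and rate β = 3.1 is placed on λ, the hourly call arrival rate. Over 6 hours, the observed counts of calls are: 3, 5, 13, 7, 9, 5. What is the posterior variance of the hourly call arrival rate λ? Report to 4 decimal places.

0.6883

With a Gamma(shape α, rate β) prior, the Poisson likelihood is conjugate: the posterior is Gamma(α + ΣXᵢ, β + n).
Sum of counts S = 42 over n = 6 hours.
Posterior: Gamma(α+S, β+n) = Gamma(15.0+42, 3.1+6) = Gamma(57.0, 9.1).
Var = α/β² = 57.0/9.1² = 0.6883.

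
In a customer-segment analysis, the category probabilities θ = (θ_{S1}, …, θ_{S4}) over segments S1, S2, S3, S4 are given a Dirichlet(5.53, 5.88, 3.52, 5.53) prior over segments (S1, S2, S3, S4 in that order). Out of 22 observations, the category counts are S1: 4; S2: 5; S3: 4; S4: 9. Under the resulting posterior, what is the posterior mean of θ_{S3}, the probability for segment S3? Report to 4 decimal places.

The Dirichlet prior is conjugate to the Multinomial likelihood: each posterior αⱼ = prior αⱼ + observed count nⱼ.
Posterior concentration: (9.53, 10.88, 7.52, 14.53), total = 42.46.
E[θ_{S3}|data] = α_{S3}/Σα = 7.52/42.46 = 0.1771.

0.1771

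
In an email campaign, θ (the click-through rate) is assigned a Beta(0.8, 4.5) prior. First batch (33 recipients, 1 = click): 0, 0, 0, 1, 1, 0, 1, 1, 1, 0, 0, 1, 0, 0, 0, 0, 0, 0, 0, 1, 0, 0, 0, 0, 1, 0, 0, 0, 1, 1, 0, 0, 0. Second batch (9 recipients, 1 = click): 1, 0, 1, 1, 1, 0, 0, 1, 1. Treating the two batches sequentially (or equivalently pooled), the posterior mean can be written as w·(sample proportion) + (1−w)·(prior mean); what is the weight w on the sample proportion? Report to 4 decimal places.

0.8879

The Beta prior is conjugate to a Binomial/Bernoulli likelihood; the update adds successes to α and failures to β.
Total number of recipients: n = 33 + 9 = 42.
Posterior mean = (α₀+k)/(α₀+β₀+n) = [n/(α₀+β₀+n)]·(k/n) + [(α₀+β₀)/(α₀+β₀+n)]·α₀/(α₀+β₀), so only n and the prior enter the weight.
The weight on the data is w = n/(α₀+β₀+n) = 42/(0.8+4.5+42) = 42/47.3 = 0.8879.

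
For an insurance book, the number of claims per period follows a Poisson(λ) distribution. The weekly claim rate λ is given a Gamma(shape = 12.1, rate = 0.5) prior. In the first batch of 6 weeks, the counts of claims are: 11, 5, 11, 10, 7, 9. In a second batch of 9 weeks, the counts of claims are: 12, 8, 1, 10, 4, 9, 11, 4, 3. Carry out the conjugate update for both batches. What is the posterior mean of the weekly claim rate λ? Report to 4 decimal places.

8.2000

With a Gamma(shape α, rate β) prior, the Poisson likelihood is conjugate: the posterior is Gamma(α + ΣXᵢ, β + n).
Batch 1: sum of counts S = 53 over n = 6 weeks.
After batch 1: Gamma(α+S, β+n) = Gamma(12.1+53, 0.5+6) = Gamma(65.1, 6.5).
Batch 2: sum of counts S = 62 over n = 9 weeks.
After batch 2: Gamma(α+S, β+n) = Gamma(65.1+62, 6.5+9) = Gamma(127.1, 15.5).
Posterior mean = α/β = 127.1/15.5 = 8.2000.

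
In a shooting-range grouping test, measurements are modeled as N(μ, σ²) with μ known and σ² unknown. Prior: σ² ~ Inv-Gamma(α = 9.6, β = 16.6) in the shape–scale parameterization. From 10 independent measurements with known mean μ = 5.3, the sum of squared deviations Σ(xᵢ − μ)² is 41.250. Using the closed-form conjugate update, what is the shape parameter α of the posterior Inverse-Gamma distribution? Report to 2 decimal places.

14.60

With known mean μ and an Inverse-Gamma(α, β) prior on σ², the Normal likelihood is conjugate: posterior is Inv-Gamma(α + n/2, β + Σ(xᵢ−μ)²/2).
Posterior: Inv-Gamma(9.6 + 10/2, 16.6 + 41.250/2) = Inv-Gamma(14.60, 37.2250).
Posterior α = 14.60.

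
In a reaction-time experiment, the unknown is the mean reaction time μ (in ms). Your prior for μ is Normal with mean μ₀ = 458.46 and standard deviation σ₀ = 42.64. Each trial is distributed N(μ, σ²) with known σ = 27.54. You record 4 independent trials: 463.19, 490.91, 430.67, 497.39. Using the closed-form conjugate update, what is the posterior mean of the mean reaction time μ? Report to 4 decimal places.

For Normal data with known variance σ², a Normal(μ₀, σ₀²) prior on μ is conjugate. Posterior precision = 1/σ₀² + n/σ²; posterior mean is the precision-weighted average of μ₀ and x̄.
Σxᵢ = 463.19 + 490.91 + 430.67 + 497.39 = 1882.16, so n·x̄ = 1882.16.
σ₀² = 42.64² = 1818.1696, σ² = 27.54² = 758.4516; σ² + n·σ₀² = 758.4516 + 4·1818.1696 = 8031.13.
Posterior mean = (μ₀/σ₀² + n·x̄/σ²)/(1/σ₀² + n/σ²) = (σ²·μ₀ + σ₀²·n·x̄)/(σ² + n·σ₀²) = (758.4516·458.46 + 1818.1696·1882.16)/8031.13 = 3769805.814872/8031.13 = 469.3992.

469.3992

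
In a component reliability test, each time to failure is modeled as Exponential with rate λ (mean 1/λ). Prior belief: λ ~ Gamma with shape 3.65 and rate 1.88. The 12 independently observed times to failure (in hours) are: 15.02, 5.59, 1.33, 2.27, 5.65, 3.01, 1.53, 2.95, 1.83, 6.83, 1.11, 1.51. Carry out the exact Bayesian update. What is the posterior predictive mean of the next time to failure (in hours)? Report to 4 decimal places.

With a Gamma(shape α, rate β) prior on the exponential rate λ, the posterior after n observations with total T = Σxᵢ is Gamma(α+n, β+T).
Sum of observations T = 48.63 hours; n = 12.
Posterior: Gamma(3.65+12, 1.88+48.63) = Gamma(15.65, 50.51).
The predictive distribution for the next observation is Lomax; its mean is β/(α−1) = 50.51/14.65 = 3.4478.

3.4478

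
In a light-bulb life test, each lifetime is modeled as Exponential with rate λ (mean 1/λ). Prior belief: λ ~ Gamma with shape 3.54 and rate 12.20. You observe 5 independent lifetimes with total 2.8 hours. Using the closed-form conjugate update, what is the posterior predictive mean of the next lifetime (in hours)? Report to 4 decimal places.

With a Gamma(shape α, rate β) prior on the exponential rate λ, the posterior after n observations with total T = Σxᵢ is Gamma(α+n, β+T).
Posterior: Gamma(3.54+5, 12.20+2.8) = Gamma(8.54, 15.00).
The predictive distribution for the next observation is Lomax; its mean is β/(α−1) = 15.00/7.54 = 1.9894.

1.9894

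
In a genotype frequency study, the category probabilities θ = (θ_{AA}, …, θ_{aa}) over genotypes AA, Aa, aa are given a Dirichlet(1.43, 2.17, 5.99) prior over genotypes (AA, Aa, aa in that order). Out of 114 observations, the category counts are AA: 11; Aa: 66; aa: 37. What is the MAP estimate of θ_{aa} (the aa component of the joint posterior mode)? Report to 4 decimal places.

The Dirichlet prior is conjugate to the Multinomial likelihood: each posterior αⱼ = prior αⱼ + observed count nⱼ.
Posterior concentration: (12.43, 68.17, 42.99), total = 123.59.
Joint mode component: (α_{aa}−1)/(Σα−K) = 41.99/120.59 = 0.3482.

0.3482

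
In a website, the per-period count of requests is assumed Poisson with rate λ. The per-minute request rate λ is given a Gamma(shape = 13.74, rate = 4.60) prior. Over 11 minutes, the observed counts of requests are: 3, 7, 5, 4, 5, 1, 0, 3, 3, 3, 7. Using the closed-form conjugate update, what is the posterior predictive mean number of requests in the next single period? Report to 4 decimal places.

3.5090

With a Gamma(shape α, rate β) prior, the Poisson likelihood is conjugate: the posterior is Gamma(α + ΣXᵢ, β + n).
Sum of counts S = 41 over n = 11 minutes.
Posterior: Gamma(α+S, β+n) = Gamma(13.74+41, 4.60+11) = Gamma(54.74, 15.60).
The predictive distribution for one future period is NegBinom with mean α/β = 3.5090.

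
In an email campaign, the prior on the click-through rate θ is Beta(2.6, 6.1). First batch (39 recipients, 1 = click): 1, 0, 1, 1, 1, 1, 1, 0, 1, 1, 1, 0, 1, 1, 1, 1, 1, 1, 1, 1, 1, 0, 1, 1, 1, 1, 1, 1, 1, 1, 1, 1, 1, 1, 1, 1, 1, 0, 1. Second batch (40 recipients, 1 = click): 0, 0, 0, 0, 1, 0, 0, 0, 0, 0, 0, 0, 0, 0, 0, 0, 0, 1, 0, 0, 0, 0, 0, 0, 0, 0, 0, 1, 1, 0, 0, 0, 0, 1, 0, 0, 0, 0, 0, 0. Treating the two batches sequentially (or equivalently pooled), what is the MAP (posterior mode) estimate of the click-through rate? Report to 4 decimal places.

0.4737

The Beta prior is conjugate to a Binomial/Bernoulli likelihood; the update adds successes to α and failures to β.
After batch 1: Beta(2.6+34, 6.1+5) = Beta(36.6, 11.1).
After batch 2: Beta(36.6+5, 11.1+35) = Beta(41.6, 46.1).
Mode of Beta(a,b) for a,b>1 is (a−1)/(a+b−2) = 40.6/85.7 = 0.4737.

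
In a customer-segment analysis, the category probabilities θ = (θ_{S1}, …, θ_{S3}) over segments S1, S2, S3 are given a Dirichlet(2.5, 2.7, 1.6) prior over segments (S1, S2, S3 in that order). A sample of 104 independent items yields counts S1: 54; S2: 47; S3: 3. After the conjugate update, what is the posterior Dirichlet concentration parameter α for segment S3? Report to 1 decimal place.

4.6

The Dirichlet prior is conjugate to the Multinomial likelihood: each posterior αⱼ = prior αⱼ + observed count nⱼ.
Posterior concentration: (56.5, 49.7, 4.6), total = 110.8.
α_{S3} = 1.6 + 3 = 4.6.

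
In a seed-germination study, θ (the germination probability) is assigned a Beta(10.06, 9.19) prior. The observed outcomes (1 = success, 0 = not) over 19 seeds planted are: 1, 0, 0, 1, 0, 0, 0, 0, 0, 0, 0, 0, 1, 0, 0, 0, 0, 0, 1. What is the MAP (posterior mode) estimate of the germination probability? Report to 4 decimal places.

The Beta prior is conjugate to a Binomial/Bernoulli likelihood; the update adds successes to α and failures to β.
Posterior: Beta(α+k, β+n−k) = Beta(10.06+4, 9.19+15) = Beta(14.06, 24.19).
Mode of Beta(a,b) for a,b>1 is (a−1)/(a+b−2) = 13.06/36.25 = 0.3603.

0.3603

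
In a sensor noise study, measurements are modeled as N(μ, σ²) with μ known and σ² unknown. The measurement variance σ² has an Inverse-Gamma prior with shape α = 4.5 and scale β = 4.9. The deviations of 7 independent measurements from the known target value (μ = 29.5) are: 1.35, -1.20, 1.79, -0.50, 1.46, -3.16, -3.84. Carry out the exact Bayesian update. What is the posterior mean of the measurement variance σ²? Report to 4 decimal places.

With known mean μ and an Inverse-Gamma(α, β) prior on σ², the Normal likelihood is conjugate: posterior is Inv-Gamma(α + n/2, β + Σ(xᵢ−μ)²/2).
Σ(xᵢ−μ)² = (1.35)² + (-1.20)² + (1.79)² + (-0.50)² + (1.46)² + (-3.16)² + (-3.84)² = 33.5794.
Posterior: Inv-Gamma(4.5 + 7/2, 4.9 + 33.5794/2) = Inv-Gamma(8.00, 21.68970).
E[σ²|data] = β/(α−1) = 21.68970/7.00 = 3.0985.

3.0985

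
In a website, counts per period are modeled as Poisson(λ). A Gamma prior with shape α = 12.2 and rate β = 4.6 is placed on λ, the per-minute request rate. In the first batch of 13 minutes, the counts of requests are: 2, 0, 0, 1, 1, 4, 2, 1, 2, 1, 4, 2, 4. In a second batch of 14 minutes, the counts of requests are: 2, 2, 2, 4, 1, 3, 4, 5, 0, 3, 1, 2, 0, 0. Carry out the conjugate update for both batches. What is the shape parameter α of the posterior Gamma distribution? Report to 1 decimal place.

With a Gamma(shape α, rate β) prior, the Poisson likelihood is conjugate: the posterior is Gamma(α + ΣXᵢ, β + n).
Batch 1: sum of counts S = 24 over n = 13 minutes.
After batch 1: Gamma(α+S, β+n) = Gamma(12.2+24, 4.6+13) = Gamma(36.2, 17.6).
Batch 2: sum of counts S = 29 over n = 14 minutes.
After batch 2: Gamma(α+S, β+n) = Gamma(36.2+29, 17.6+14) = Gamma(65.2, 31.6).
Posterior α = 65.2.

65.2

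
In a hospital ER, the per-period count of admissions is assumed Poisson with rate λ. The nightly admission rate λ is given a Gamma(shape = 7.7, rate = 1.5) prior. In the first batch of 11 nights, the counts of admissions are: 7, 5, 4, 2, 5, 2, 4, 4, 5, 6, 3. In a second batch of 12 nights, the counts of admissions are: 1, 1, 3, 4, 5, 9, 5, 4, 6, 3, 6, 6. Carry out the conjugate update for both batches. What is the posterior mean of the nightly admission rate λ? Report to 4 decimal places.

4.3959

With a Gamma(shape α, rate β) prior, the Poisson likelihood is conjugate: the posterior is Gamma(α + ΣXᵢ, β + n).
Batch 1: sum of counts S = 47 over n = 11 nights.
After batch 1: Gamma(α+S, β+n) = Gamma(7.7+47, 1.5+11) = Gamma(54.7, 12.5).
Batch 2: sum of counts S = 53 over n = 12 nights.
After batch 2: Gamma(α+S, β+n) = Gamma(54.7+53, 12.5+12) = Gamma(107.7, 24.5).
Posterior mean = α/β = 107.7/24.5 = 4.3959.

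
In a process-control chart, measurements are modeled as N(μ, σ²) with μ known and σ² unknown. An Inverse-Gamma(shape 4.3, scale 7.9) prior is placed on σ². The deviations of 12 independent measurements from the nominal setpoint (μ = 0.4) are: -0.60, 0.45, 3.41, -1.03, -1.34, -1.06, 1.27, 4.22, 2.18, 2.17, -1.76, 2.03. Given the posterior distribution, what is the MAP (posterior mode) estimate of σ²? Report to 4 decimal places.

3.0120

With known mean μ and an Inverse-Gamma(α, β) prior on σ², the Normal likelihood is conjugate: posterior is Inv-Gamma(α + n/2, β + Σ(xᵢ−μ)²/2).
Σ(xᵢ−μ)² = (-0.60)² + (0.45)² + (3.41)² + (-1.03)² + (-1.34)² + (-1.06)² + (1.27)² + (4.22)² + (2.18)² + (2.17)² + (-1.76)² + (2.03)² = 52.2718.
Posterior: Inv-Gamma(4.3 + 12/2, 7.9 + 52.2718/2) = Inv-Gamma(10.30, 34.03590).
Mode = β/(α+1) = 34.03590/11.30 = 3.0120.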